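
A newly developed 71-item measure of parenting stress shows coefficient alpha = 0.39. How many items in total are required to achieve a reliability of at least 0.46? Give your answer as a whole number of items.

95

n = 0.46(1 − 0.39) / [0.39(1 − 0.46)]
n = 0.2806 / 0.2106 ≈ 1.3324
Items needed = n × 71 = 1.3324 × 71 ≈ 94.60 → round up to 95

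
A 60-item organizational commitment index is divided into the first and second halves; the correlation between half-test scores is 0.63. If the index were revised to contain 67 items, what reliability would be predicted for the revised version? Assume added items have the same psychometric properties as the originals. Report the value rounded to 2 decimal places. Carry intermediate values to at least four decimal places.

Spearman-Brown correction (n = 2): r_full = 2·0.63/(1 + 0.63) = 0.7730
Length factor from 60 to 67 items: n = 67/60 = 1.1167
r_new = n·r_full / (1 + (n − 1)·r_full) = 0.8632 / 1.0902 ≈ 0.7918

0.79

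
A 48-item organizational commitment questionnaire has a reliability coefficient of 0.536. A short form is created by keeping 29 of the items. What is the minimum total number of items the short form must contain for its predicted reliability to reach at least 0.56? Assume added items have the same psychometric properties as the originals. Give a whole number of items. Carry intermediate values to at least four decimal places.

First, r for the 29-item form: n = 29/48 = 0.6042, so r_29 = 0.6042·0.536/(1 + (0.6042 − 1)·0.536) = 0.4111
Length factor from the short form to reach 0.56: n' = 0.56(1 − 0.4111) / [0.4111(1 − 0.56)] ≈ 1.8232
Total items = 1.8232 × 29 = 52.87, rounded up to 53.

53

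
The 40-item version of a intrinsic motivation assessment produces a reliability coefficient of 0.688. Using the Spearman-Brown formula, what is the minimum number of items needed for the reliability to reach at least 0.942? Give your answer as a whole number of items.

Rearranging the Spearman-Brown formula for n,
n = r*(1 − r) / [ r (1 − r*) ]
n = [0.942 × 0.312] / [0.688 × 0.058]
  = 0.293904 / 0.039904 = 7.3653
Items needed = n × 40 = 7.3653 × 40 ≈ 294.61 → round up to 295

295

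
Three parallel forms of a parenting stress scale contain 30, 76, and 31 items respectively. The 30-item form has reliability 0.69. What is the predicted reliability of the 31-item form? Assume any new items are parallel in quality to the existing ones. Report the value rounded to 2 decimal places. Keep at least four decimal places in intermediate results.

0.70

Only the ratio of lengths matters: n = 31/30 = 1.0333
r_{31} = n·r / (1 + (n − 1)·r) = 0.7130 / 1.0230 ≈ 0.6970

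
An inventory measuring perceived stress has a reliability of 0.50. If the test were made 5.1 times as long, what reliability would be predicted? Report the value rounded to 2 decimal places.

0.84

r_new = (5.1 × 0.50) / (1 + (5.1 − 1) × 0.50)
     = 2.5500 / 3.0500 = 0.8361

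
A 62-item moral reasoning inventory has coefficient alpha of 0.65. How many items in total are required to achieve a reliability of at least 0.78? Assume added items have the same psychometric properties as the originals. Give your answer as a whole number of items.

119

n = 0.78 × (1 − 0.65) / [ 0.65 × (1 − 0.78) ]
n = 0.2730 / 0.1430 ≈ 1.9091
Items needed = n × 62 = 1.9091 × 62 ≈ 118.36 → round up to 119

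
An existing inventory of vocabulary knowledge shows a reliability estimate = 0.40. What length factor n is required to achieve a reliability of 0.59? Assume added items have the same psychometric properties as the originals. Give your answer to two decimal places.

n = 0.59(1 − 0.40) / [0.40(1 − 0.59)]
  = 0.3540 / 0.1640 = 2.1585

2.16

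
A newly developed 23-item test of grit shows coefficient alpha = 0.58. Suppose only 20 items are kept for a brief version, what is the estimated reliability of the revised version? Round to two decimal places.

The new length is 20/23 = 0.8696 times the old.
Spearman-Brown: r_new = n·r / (1 + (n − 1)·r)
r_new = (0.8696 × 0.58) / (1 + (0.8696 − 1) × 0.58)
     = 0.5044 / 0.9244 = 0.5457

0.55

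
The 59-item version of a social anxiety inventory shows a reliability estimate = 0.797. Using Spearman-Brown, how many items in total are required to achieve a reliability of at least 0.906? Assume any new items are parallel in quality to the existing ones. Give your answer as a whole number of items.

Rearranging the Spearman-Brown formula for n,
n = r_target (1 − r_old) / [ r_old (1 − r_target) ]
n = 0.906(1 − 0.797) / [0.797(1 − 0.906)]
n = 0.183918 / 0.074918 ≈ 2.4549
So the test needs 2.4549 × 59 ≈ 144.84 items; rounding up, 145.

145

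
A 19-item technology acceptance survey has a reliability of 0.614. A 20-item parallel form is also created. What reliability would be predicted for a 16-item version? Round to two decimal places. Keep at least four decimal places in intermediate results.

The 20-item form is not needed; work directly from the 19-item form with n = 16/19 = 0.8421.
r_{16} = n·r / (1 + (n − 1)·r) = 0.5170 / 0.9030 ≈ 0.5725

0.57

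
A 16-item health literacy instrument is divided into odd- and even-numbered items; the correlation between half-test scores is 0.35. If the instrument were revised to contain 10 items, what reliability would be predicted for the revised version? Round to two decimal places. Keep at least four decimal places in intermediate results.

0.40

Full-test reliability from the split-half r: r_full = 2(0.35)/(1 + 0.35) = 0.5185
Then adjust to 10 items: n = 10/16 = 0.6250
r_new = n·r_full / (1 + (n − 1)·r_full) = 0.3241 / 0.8056 ≈ 0.4023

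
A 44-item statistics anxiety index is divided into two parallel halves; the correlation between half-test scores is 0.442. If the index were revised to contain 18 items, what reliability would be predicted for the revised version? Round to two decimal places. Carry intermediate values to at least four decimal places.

Spearman-Brown correction (n = 2): r_full = 2·0.442/(1 + 0.442) = 0.6130
Length factor from 44 to 18 items: n = 18/44 = 0.4091
r_new = n·r_full / (1 + (n − 1)·r_full) = 0.2508 / 0.6378 ≈ 0.3932

0.39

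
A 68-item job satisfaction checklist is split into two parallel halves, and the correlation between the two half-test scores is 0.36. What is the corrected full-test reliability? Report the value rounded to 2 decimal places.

0.53

Apply the Spearman-Brown correction with n = 2:
r_full = 2(0.36) / (1 + 0.36)
r_full = 0.7200 / 1.3600 ≈ 0.5294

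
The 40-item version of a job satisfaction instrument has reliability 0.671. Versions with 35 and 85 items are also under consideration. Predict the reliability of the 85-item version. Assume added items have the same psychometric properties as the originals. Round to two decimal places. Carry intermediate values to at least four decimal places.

Only the ratio of lengths matters: n = 85/40 = 2.1250
r_{85} = n·r / (1 + (n − 1)·r) = 1.4259 / 1.7549 ≈ 0.8125

0.81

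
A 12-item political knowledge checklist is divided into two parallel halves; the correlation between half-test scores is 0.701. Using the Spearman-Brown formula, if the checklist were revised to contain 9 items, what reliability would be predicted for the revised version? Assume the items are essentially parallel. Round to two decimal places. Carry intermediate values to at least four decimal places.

Full-test reliability from the split-half r: r_full = 2(0.701)/(1 + 0.701) = 0.8242
Length factor from 12 to 9 items: n = 9/12 = 0.7500
r_new = n·r_full / (1 + (n − 1)·r_full) = 0.6181 / 0.7939 ≈ 0.7786

0.78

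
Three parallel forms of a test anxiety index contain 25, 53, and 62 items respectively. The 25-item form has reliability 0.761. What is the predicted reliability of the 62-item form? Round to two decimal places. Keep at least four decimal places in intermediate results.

The 53-item form is not needed; work directly from the 25-item form with n = 62/25 = 2.4800.
r_{62} = n·r / (1 + (n − 1)·r) = 1.8873 / 2.1263 ≈ 0.8876

0.89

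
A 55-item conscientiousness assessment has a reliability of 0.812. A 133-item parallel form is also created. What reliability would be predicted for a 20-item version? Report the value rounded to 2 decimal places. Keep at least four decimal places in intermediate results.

Only the ratio of lengths matters: n = 20/55 = 0.3636
r_{20} = n·r / (1 + (n − 1)·r) = 0.2952 / 0.4832 ≈ 0.6109

0.61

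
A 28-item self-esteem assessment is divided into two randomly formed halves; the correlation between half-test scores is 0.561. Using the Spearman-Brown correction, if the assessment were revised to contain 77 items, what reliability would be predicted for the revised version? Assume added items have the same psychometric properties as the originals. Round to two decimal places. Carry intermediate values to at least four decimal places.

First correct the split-half correlation to full-test reliability: r_full = 2 × 0.561 / (1 + 0.561) ≈ 0.7188
Then adjust to 77 items: n = 77/28 = 2.7500
r_new = n·r_full / (1 + (n − 1)·r_full) = 1.9767 / 2.2579 ≈ 0.8755

0.88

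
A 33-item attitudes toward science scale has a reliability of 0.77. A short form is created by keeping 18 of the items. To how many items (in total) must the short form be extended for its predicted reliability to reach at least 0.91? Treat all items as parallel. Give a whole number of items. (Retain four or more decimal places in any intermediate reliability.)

100

Short-form reliability: n = 18/33 = 0.5455; r_18 = n·r/(1+(n−1)r) ≈ 0.6462
Then solve for n' with r_old = 0.6462, r_target = 0.91: n' = 0.91(1 − 0.6462)/[0.6462(1 − 0.91)] = 5.5359
Total items = 5.5359 × 18 = 99.65, rounded up to 100.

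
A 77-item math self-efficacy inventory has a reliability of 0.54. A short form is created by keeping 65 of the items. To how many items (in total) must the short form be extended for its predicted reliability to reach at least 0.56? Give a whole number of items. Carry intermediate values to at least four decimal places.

84

First, r for the 65-item form: n = 65/77 = 0.8442, so r_65 = 0.8442·0.54/(1 + (0.8442 − 1)·0.54) = 0.4977
Then solve for n' with r_old = 0.4977, r_target = 0.56: n' = 0.56(1 − 0.4977)/[0.4977(1 − 0.56)] = 1.2845
Total items = 1.2845 × 65 = 83.49, rounded up to 84.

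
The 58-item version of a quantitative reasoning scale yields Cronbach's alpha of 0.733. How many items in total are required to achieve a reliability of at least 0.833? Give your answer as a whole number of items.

n = 0.833(1 − 0.733) / [0.733(1 − 0.833)]
  = 0.222411 / 0.122411 = 1.8169
So the test needs 1.8169 × 58 ≈ 105.38 items; rounding up, 106.

106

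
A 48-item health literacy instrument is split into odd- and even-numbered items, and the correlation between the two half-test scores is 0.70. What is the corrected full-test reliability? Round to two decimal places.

r_full = 2r_hh / (1 + r_hh) = 2 × 0.70 / (1 + 0.70)
       = 1.4000 / 1.7000 = 0.8235

0.82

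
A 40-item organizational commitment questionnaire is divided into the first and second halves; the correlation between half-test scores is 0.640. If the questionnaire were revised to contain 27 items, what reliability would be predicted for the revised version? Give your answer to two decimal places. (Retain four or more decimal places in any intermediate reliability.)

0.71

Full-test reliability from the split-half r: r_full = 2(0.640)/(1 + 0.640) = 0.7805
Then adjust to 27 items: n = 27/40 = 0.6750
r_new = n·r_full / (1 + (n − 1)·r_full) = 0.5268 / 0.7463 ≈ 0.7059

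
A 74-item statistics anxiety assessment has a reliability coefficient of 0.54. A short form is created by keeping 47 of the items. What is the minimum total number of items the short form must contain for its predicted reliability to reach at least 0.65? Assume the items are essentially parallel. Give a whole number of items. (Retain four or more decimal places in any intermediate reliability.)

First, r for the 47-item form: n = 47/74 = 0.6351, so r_47 = 0.6351·0.54/(1 + (0.6351 − 1)·0.54) = 0.4271
Length factor from the short form to reach 0.65: n' = 0.65(1 − 0.4271) / [0.4271(1 − 0.65)] ≈ 2.4911
Items = 2.4911 × 47 ≈ 117.08 → 118

118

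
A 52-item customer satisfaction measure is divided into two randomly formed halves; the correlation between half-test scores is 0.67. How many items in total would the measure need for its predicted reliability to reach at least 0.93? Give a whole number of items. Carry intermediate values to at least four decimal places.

r_full = 2(0.67)/(1 + 0.67) = 0.8024
Solve Spearman-Brown for n: n = 0.93(1 − 0.8024) / [0.8024(1 − 0.93)] = 3.2718
Required items = 3.2718 × 52 = 170.13, so 171 items.

171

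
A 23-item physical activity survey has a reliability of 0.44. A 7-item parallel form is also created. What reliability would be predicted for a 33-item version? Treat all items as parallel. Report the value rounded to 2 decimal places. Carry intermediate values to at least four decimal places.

0.53

Only the ratio of lengths matters: n = 33/23 = 1.4348
r_{33} = n·r / (1 + (n − 1)·r) = 0.6313 / 1.1913 ≈ 0.5299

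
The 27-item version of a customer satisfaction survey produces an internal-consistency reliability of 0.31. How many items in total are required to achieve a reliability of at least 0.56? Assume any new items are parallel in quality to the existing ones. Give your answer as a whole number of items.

n = [0.56 × 0.69] / [0.31 × 0.44]
n = 0.3864 / 0.1364 ≈ 2.8328
So the test needs 2.8328 × 27 ≈ 76.49 items; rounding up, 77.

77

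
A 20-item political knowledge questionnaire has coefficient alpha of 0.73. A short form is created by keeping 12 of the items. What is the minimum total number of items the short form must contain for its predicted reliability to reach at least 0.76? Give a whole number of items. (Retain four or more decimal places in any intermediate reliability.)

Short-form reliability: n = 12/20 = 0.6000; r_12 = n·r/(1+(n−1)r) ≈ 0.6186
Length factor from the short form to reach 0.76: n' = 0.76(1 − 0.6186) / [0.6186(1 − 0.76)] ≈ 1.9524
Items = 1.9524 × 12 ≈ 23.43 → 24

24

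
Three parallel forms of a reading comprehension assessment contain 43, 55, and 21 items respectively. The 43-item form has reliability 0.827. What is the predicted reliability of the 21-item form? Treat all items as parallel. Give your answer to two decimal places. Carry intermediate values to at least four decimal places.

Only the ratio of lengths matters: n = 21/43 = 0.4884
r_{21} = n·r / (1 + (n − 1)·r) = 0.4039 / 0.5769 ≈ 0.7001

0.70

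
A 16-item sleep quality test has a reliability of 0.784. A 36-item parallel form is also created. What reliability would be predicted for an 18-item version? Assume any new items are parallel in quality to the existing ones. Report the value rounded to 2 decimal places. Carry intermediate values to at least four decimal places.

Only the ratio of lengths matters: n = 18/16 = 1.1250
r_{18} = n·r / (1 + (n − 1)·r) = 0.8820 / 1.0980 ≈ 0.8033

0.80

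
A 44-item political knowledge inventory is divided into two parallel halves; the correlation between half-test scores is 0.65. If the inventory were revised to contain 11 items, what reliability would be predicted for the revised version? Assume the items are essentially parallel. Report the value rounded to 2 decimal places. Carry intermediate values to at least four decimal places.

Full-test reliability from the split-half r: r_full = 2(0.65)/(1 + 0.65) = 0.7879
Length factor from 44 to 11 items: n = 11/44 = 0.2500
r_new = n·r_full / (1 + (n − 1)·r_full) = 0.1970 / 0.4091 ≈ 0.4815

0.48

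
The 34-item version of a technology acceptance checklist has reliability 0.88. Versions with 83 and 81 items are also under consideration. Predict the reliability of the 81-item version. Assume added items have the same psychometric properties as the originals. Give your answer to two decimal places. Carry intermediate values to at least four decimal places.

Only the ratio of lengths matters: n = 81/34 = 2.3824
r_{81} = n·r / (1 + (n − 1)·r) = 2.0965 / 2.2165 ≈ 0.9459

0.95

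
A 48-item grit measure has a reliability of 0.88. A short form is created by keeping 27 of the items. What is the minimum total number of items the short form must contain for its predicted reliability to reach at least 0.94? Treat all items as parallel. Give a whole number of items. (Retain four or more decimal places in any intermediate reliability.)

First, r for the 27-item form: n = 27/48 = 0.5625, so r_27 = 0.5625·0.88/(1 + (0.5625 − 1)·0.88) = 0.8049
Length factor from the short form to reach 0.94: n' = 0.94(1 − 0.8049) / [0.8049(1 − 0.94)] ≈ 3.7974
Items = 3.7974 × 27 ≈ 102.53 → 103

103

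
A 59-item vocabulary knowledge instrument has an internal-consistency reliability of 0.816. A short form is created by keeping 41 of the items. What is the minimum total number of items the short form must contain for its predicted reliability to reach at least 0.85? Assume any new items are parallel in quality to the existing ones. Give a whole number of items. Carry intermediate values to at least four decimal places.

First, r for the 41-item form: n = 41/59 = 0.6949, so r_41 = 0.6949·0.816/(1 + (0.6949 − 1)·0.816) = 0.7550
Then solve for n' with r_old = 0.7550, r_target = 0.85: n' = 0.85(1 − 0.7550)/[0.7550(1 − 0.85)] = 1.8389
Total items = 1.8389 × 41 = 75.39, rounded up to 76.

76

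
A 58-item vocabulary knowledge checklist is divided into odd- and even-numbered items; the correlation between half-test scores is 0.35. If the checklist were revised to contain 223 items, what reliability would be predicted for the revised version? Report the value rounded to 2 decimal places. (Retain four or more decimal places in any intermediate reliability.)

0.81

Spearman-Brown correction (n = 2): r_full = 2·0.35/(1 + 0.35) = 0.5185
Then adjust to 223 items: n = 223/58 = 3.8448
r_new = n·r_full / (1 + (n − 1)·r_full) = 1.9935 / 2.4750 ≈ 0.8055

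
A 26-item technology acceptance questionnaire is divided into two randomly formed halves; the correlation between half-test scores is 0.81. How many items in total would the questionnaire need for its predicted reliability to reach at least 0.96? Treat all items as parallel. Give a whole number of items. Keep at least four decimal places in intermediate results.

74

r_full = 2(0.81)/(1 + 0.81) = 0.8950
Solve Spearman-Brown for n: n = 0.96(1 − 0.8950) / [0.8950(1 − 0.96)] = 2.8156
Items = 2.8156 × 26 ≈ 73.21 → 74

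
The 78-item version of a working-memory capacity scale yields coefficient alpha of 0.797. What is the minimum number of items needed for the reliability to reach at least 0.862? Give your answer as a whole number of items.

125

Invert Spearman-Brown to solve for n:
n = r*(1 − r) / [ r (1 − r*) ]
n = 0.862(1 − 0.797) / [0.797(1 − 0.862)]
  = 0.174986 / 0.109986 = 1.5910
So the test needs 1.5910 × 78 ≈ 124.10 items; rounding up, 125.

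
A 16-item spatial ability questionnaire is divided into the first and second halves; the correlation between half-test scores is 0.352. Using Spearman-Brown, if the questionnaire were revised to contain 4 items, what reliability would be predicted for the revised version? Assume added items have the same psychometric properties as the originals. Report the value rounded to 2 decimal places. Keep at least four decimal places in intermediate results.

0.21

Spearman-Brown correction (n = 2): r_full = 2·0.352/(1 + 0.352) = 0.5207
Length factor from 16 to 4 items: n = 4/16 = 0.2500
r_new = n·r_full / (1 + (n − 1)·r_full) = 0.1302 / 0.6095 ≈ 0.2136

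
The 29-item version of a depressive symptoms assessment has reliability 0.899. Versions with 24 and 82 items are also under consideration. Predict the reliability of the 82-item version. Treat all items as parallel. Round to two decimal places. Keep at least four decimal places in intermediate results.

0.96

Only the ratio of lengths matters: n = 82/29 = 2.8276
r_{82} = n·r / (1 + (n − 1)·r) = 2.5420 / 2.6430 ≈ 0.9618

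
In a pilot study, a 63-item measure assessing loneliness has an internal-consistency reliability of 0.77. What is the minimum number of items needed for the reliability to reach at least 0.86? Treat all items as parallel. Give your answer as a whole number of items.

116

Spearman-Brown solved for the length factor n:
n = r_target (1 − r_old) / [ r_old (1 − r_target) ]
n = 0.86 × (1 − 0.77) / [ 0.77 × (1 − 0.86) ]
  = 0.1978 / 0.1078 = 1.8349
So the test needs 1.8349 × 63 ≈ 115.60 items; rounding up, 116.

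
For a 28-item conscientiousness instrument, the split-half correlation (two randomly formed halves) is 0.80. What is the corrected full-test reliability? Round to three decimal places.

The full test is twice the length of either half (n = 2).
r_full = 2(0.80) / (1 + 0.80)
       = 1.6000 / 1.8000 = 0.8889

0.889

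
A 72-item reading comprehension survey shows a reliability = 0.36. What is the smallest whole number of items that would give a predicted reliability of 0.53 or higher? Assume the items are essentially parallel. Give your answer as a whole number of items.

145

Invert Spearman-Brown to solve for n:
n = r_target (1 − r_old) / [ r_old (1 − r_target) ]
n = 0.53 × (1 − 0.36) / [ 0.36 × (1 − 0.53) ]
  = 0.3392 / 0.1692 = 2.0047
Items needed = n × 72 = 2.0047 × 72 ≈ 144.34 → round up to 145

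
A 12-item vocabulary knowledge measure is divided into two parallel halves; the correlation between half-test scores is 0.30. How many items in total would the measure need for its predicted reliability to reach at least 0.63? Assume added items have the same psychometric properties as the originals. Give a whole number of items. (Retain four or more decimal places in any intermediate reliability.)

Corrected full-test reliability: r_full = 2 × 0.30 / (1 + 0.30) ≈ 0.4615
Solve Spearman-Brown for n: n = 0.63(1 − 0.4615) / [0.4615(1 − 0.63)] = 1.9868
Items = 1.9868 × 12 ≈ 23.84 → 24

24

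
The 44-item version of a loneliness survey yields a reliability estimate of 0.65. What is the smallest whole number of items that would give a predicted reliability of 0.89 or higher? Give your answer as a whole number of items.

Spearman-Brown solved for the length factor n:
n = r*(1 − r) / [ r (1 − r*) ]
n = 0.89(1 − 0.65) / [0.65(1 − 0.89)]
n = 0.3115 / 0.0715 ≈ 4.3566
Items needed = n × 44 = 4.3566 × 44 ≈ 191.69 → round up to 192

192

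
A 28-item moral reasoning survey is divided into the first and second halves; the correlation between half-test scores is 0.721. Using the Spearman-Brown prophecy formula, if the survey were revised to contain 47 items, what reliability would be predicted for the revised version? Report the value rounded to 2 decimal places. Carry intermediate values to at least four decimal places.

0.90

Full-test reliability from the split-half r: r_full = 2(0.721)/(1 + 0.721) = 0.8379
Length factor from 28 to 47 items: n = 47/28 = 1.6786
r_new = n·r_full / (1 + (n − 1)·r_full) = 1.4065 / 1.5686 ≈ 0.8967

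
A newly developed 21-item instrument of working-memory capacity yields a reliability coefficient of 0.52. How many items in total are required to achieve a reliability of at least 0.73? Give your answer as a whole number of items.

53

Invert Spearman-Brown to solve for n:
n = r_target (1 − r_old) / [ r_old (1 − r_target) ]
n = 0.73 × (1 − 0.52) / [ 0.52 × (1 − 0.73) ]
n = 0.3504 / 0.1404 ≈ 2.4957
So the test needs 2.4957 × 21 ≈ 52.41 items; rounding up, 53.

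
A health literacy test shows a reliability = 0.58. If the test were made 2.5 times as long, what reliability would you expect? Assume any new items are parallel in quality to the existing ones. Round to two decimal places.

r_new = (2.5 × 0.58) / (1 + (2.5 − 1) × 0.58)
r_new = 1.4500 / 1.8700 ≈ 0.7754

0.78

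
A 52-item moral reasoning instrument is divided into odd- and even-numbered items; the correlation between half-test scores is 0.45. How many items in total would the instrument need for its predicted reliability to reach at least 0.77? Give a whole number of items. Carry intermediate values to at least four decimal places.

r_full = 2(0.45)/(1 + 0.45) = 0.6207
n = r_tgt(1 − r_full) / [r_full(1 − r_tgt)] = 0.77 × 0.3793 / (0.6207 × 0.23) ≈ 2.0458
Required items = 2.0458 × 52 = 106.38, so 107 items.

107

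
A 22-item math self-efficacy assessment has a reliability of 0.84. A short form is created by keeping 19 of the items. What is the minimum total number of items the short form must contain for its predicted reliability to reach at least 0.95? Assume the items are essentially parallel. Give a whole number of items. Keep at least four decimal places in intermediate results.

First, r for the 19-item form: n = 19/22 = 0.8636, so r_19 = 0.8636·0.84/(1 + (0.8636 − 1)·0.84) = 0.8193
Then solve for n' with r_old = 0.8193, r_target = 0.95: n' = 0.95(1 − 0.8193)/[0.8193(1 − 0.95)] = 4.1905
Items = 4.1905 × 19 ≈ 79.62 → 80

80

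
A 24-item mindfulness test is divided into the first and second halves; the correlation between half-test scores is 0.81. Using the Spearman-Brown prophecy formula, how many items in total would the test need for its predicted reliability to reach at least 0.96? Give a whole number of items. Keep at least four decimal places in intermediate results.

Corrected full-test reliability: r_full = 2 × 0.81 / (1 + 0.81) ≈ 0.8950
n = r_tgt(1 − r_full) / [r_full(1 − r_tgt)] = 0.96 × 0.1050 / (0.8950 × 0.04) ≈ 2.8156
Items = 2.8156 × 24 ≈ 67.57 → 68

68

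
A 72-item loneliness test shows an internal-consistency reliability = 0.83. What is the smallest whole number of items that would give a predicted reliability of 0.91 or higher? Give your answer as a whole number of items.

150

n = 0.91 × (1 − 0.83) / [ 0.83 × (1 − 0.91) ]
n = 0.1547 / 0.0747 ≈ 2.0710
2.0710 × 72 = 149.11 → 150 items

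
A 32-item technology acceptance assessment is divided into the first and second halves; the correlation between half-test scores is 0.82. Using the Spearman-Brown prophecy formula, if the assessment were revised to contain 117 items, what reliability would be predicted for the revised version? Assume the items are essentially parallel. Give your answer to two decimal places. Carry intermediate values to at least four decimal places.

0.97

Full-test reliability from the split-half r: r_full = 2(0.82)/(1 + 0.82) = 0.9011
Then adjust to 117 items: n = 117/32 = 3.6562
r_new = n·r_full / (1 + (n − 1)·r_full) = 3.2946 / 3.3935 ≈ 0.9709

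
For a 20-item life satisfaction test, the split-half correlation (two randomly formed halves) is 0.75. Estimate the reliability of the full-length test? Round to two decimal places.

The full test is twice the length of either half (n = 2).
r_full = 2r_hh / (1 + r_hh) = 2 × 0.75 / (1 + 0.75)
       = 1.5000 / 1.7500 = 0.8571

0.86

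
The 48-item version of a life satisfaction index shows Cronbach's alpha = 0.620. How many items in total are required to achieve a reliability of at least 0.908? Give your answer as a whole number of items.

291

Invert Spearman-Brown to solve for n:
n = r*(1 − r) / [ r (1 − r*) ]
n = 0.908(1 − 0.620) / [0.620(1 − 0.908)]
n = 0.345040 / 0.057040 ≈ 6.0491
So the test needs 6.0491 × 48 ≈ 290.36 items; rounding up, 291.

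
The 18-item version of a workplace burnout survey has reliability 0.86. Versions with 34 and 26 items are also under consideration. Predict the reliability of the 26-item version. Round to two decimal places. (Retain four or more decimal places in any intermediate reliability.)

Only the ratio of lengths matters: n = 26/18 = 1.4444
r_{26} = n·r / (1 + (n − 1)·r) = 1.2422 / 1.3822 ≈ 0.8987

0.90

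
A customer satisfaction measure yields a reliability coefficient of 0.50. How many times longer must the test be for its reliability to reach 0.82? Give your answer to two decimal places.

Invert Spearman-Brown to solve for n:
n = r*(1 − r) / [ r (1 − r*) ]
n = 0.82 × (1 − 0.50) / [ 0.50 × (1 − 0.82) ]
n = 0.4100 / 0.0900 ≈ 4.5556

4.56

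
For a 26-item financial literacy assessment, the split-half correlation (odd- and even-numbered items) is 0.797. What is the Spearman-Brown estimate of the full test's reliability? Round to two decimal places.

r_full = 2r_hh / (1 + r_hh) = 2 × 0.797 / (1 + 0.797)
       = 1.5940 / 1.7970 = 0.8870

0.89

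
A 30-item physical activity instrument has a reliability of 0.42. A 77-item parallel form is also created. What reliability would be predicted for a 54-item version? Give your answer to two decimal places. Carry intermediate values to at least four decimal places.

The 77-item form is not needed; work directly from the 30-item form with n = 54/30 = 1.8000.
r_{54} = n·r / (1 + (n − 1)·r) = 0.7560 / 1.3360 ≈ 0.5659

0.57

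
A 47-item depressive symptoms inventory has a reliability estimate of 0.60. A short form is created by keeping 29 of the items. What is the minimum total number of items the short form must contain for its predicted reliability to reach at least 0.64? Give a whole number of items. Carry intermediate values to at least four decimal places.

First, r for the 29-item form: n = 29/47 = 0.6170, so r_29 = 0.6170·0.60/(1 + (0.6170 − 1)·0.60) = 0.4807
Then solve for n' with r_old = 0.4807, r_target = 0.64: n' = 0.64(1 − 0.4807)/[0.4807(1 − 0.64)] = 1.9205
Total items = 1.9205 × 29 = 55.69, rounded up to 56.

56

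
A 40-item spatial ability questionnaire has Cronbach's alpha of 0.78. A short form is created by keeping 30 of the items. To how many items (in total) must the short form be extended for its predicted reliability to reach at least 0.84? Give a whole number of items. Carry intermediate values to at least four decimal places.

60

Short-form reliability: n = 30/40 = 0.7500; r_30 = n·r/(1+(n−1)r) ≈ 0.7267
Length factor from the short form to reach 0.84: n' = 0.84(1 − 0.7267) / [0.7267(1 − 0.84)] ≈ 1.9744
Total items = 1.9744 × 30 = 59.23, rounded up to 60.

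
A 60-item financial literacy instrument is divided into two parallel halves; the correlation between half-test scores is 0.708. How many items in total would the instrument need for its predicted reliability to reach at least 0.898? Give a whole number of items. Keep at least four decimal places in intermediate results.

109

Corrected full-test reliability: r_full = 2 × 0.708 / (1 + 0.708) ≈ 0.8290
n = r_tgt(1 − r_full) / [r_full(1 − r_tgt)] = 0.898 × 0.1710 / (0.8290 × 0.102) ≈ 1.8160
Required items = 1.8160 × 60 = 108.96, so 109 items.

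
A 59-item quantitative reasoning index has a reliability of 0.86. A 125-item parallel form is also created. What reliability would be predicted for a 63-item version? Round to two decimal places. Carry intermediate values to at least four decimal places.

The 125-item form is not needed; work directly from the 59-item form with n = 63/59 = 1.0678.
r_{63} = n·r / (1 + (n − 1)·r) = 0.9183 / 1.0583 ≈ 0.8677

0.87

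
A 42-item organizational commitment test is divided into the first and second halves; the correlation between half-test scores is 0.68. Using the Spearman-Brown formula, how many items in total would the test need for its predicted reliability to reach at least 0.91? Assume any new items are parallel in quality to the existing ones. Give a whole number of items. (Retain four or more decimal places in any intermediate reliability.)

r_full = 2(0.68)/(1 + 0.68) = 0.8095
n = r_tgt(1 − r_full) / [r_full(1 − r_tgt)] = 0.91 × 0.1905 / (0.8095 × 0.09) ≈ 2.3795
Required items = 2.3795 × 42 = 99.94, so 100 items.

100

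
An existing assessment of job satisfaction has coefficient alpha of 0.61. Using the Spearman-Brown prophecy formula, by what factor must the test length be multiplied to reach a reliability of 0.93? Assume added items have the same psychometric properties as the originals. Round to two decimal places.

8.49

Spearman-Brown solved for the length factor n:
n = r_target (1 − r_old) / [ r_old (1 − r_target) ]
n = 0.93(1 − 0.61) / [0.61(1 − 0.93)]
  = 0.3627 / 0.0427 = 8.4941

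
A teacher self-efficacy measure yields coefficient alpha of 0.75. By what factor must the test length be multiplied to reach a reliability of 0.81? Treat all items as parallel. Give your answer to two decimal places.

1.42

n = 0.81(1 − 0.75) / [0.75(1 − 0.81)]
n = 0.2025 / 0.1425 ≈ 1.4211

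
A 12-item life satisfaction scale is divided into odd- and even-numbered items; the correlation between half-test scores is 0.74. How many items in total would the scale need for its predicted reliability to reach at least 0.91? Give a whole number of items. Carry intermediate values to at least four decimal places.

Corrected full-test reliability: r_full = 2 × 0.74 / (1 + 0.74) ≈ 0.8506
n = r_tgt(1 − r_full) / [r_full(1 − r_tgt)] = 0.91 × 0.1494 / (0.8506 × 0.09) ≈ 1.7759
Required items = 1.7759 × 12 = 21.31, so 22 items.

22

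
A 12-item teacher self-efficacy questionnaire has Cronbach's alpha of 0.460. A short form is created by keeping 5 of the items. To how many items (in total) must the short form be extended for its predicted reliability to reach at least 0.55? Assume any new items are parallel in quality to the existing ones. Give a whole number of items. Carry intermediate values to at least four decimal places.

18

Short-form reliability: n = 5/12 = 0.4167; r_5 = n·r/(1+(n−1)r) ≈ 0.2620
Length factor from the short form to reach 0.55: n' = 0.55(1 − 0.2620) / [0.2620(1 − 0.55)] ≈ 3.4427
Items = 3.4427 × 5 ≈ 17.21 → 18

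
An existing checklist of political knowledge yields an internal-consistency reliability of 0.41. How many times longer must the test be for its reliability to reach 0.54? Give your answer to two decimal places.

Rearranging the Spearman-Brown formula for n,
n = r_target (1 − r_old) / [ r_old (1 − r_target) ]
n = 0.54(1 − 0.41) / [0.41(1 − 0.54)]
n = 0.3186 / 0.1886 ≈ 1.6893

1.69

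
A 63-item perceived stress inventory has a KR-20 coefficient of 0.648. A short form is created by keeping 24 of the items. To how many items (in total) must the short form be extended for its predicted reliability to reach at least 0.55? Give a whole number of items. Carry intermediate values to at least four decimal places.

First, r for the 24-item form: n = 24/63 = 0.3810, so r_24 = 0.3810·0.648/(1 + (0.3810 − 1)·0.648) = 0.4122
Length factor from the short form to reach 0.55: n' = 0.55(1 − 0.4122) / [0.4122(1 − 0.55)] ≈ 1.7429
Items = 1.7429 × 24 ≈ 41.83 → 42

42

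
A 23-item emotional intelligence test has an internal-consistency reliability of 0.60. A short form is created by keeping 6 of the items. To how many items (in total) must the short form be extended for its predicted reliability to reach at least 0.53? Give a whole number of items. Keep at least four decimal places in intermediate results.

18

First, r for the 6-item form: n = 6/23 = 0.2609, so r_6 = 0.2609·0.60/(1 + (0.2609 − 1)·0.60) = 0.2813
Then solve for n' with r_old = 0.2813, r_target = 0.53: n' = 0.53(1 − 0.2813)/[0.2813(1 − 0.53)] = 2.8811
Items = 2.8811 × 6 ≈ 17.29 → 18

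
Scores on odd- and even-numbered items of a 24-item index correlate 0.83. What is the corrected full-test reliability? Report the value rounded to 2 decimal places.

0.91

Each half is half the length of the full test, so the full test is n = 2 times a half.
r_full = 2r_hh / (1 + r_hh) = 2 × 0.83 / (1 + 0.83)
r_full = 1.6600 / 1.8300 ≈ 0.9071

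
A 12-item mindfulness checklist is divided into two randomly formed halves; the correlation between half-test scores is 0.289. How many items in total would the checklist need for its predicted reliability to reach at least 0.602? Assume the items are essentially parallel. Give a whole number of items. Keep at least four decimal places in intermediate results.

23

Corrected full-test reliability: r_full = 2 × 0.289 / (1 + 0.289) ≈ 0.4484
n = r_tgt(1 − r_full) / [r_full(1 − r_tgt)] = 0.602 × 0.5516 / (0.4484 × 0.398) ≈ 1.8607
Items = 1.8607 × 12 ≈ 22.33 → 23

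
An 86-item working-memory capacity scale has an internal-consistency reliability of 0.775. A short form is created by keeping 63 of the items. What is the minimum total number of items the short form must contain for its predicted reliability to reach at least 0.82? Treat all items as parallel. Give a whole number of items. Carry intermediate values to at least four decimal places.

114

Short-form reliability: n = 63/86 = 0.7326; r_63 = n·r/(1+(n−1)r) ≈ 0.7162
Then solve for n' with r_old = 0.7162, r_target = 0.82: n' = 0.82(1 − 0.7162)/[0.7162(1 − 0.82)] = 1.8052
Items = 1.8052 × 63 ≈ 113.73 → 114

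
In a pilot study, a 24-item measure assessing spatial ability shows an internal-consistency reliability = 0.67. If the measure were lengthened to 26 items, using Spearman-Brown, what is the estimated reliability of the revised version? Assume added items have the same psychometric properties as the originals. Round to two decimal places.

Length ratio n = 26/24 = 1.0833
Spearman-Brown: r_new = n·r / (1 + (n − 1)·r)
r_new = (1.0833 × 0.67) / (1 + (1.0833 − 1) × 0.67)
     = 0.7258 / 1.0558 = 0.6874

0.69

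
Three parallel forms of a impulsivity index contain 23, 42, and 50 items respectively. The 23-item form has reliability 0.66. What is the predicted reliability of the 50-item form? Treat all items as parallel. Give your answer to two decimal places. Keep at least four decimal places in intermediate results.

0.81

Only the ratio of lengths matters: n = 50/23 = 2.1739
r_{50} = n·r / (1 + (n − 1)·r) = 1.4348 / 1.7748 ≈ 0.8084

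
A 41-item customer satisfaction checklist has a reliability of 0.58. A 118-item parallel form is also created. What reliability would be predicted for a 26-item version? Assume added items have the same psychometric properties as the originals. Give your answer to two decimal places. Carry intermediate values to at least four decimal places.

The 118-item form is not needed; work directly from the 41-item form with n = 26/41 = 0.6341.
r_{26} = n·r / (1 + (n − 1)·r) = 0.3678 / 0.7878 ≈ 0.4669

0.47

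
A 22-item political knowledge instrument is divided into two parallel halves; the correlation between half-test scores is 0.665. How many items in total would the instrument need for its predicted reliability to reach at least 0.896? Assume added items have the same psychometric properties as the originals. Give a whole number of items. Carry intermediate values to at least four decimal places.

Corrected full-test reliability: r_full = 2 × 0.665 / (1 + 0.665) ≈ 0.7988
Solve Spearman-Brown for n: n = 0.896(1 − 0.7988) / [0.7988(1 − 0.896)] = 2.1700
Items = 2.1700 × 22 ≈ 47.74 → 48

48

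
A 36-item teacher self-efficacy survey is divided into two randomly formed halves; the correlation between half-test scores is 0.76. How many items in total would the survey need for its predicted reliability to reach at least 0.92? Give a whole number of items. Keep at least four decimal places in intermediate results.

Corrected full-test reliability: r_full = 2 × 0.76 / (1 + 0.76) ≈ 0.8636
n = r_tgt(1 − r_full) / [r_full(1 − r_tgt)] = 0.92 × 0.1364 / (0.8636 × 0.08) ≈ 1.8164
Required items = 1.8164 × 36 = 65.39, so 66 items.

66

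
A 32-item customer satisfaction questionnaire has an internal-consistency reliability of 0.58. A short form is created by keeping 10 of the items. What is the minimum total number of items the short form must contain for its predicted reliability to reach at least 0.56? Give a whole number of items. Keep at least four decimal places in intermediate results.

First, r for the 10-item form: n = 10/32 = 0.3125, so r_10 = 0.3125·0.58/(1 + (0.3125 − 1)·0.58) = 0.3015
Then solve for n' with r_old = 0.3015, r_target = 0.56: n' = 0.56(1 − 0.3015)/[0.3015(1 − 0.56)] = 2.9486
Total items = 2.9486 × 10 = 29.49, rounded up to 30.

30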